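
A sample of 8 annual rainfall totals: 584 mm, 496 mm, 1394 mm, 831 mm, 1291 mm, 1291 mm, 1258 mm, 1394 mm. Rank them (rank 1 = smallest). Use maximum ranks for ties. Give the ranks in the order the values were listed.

Sorted (ascending): 496, 584, 831, 1258, 1291, 1291, 1394, 1394
The 2 values of 1291 occupy positions 5–6 → each gets rank 6.
The 2 values of 1394 occupy positions 7–8 → each gets rank 8.

2, 1, 8, 3, 6, 6, 4, 8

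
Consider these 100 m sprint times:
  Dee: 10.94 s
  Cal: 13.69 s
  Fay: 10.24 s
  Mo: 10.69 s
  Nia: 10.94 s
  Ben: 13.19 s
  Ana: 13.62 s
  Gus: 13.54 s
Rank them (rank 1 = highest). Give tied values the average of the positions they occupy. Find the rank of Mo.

7

Sorted (descending): 13.69, 13.62, 13.54, 13.19, 10.94, 10.94, 10.69, 10.24
The 2 values of 10.94 occupy positions 5–6 → average rank (5+6)/2 = 5.5.
Mo has value 10.69 s → rank 7.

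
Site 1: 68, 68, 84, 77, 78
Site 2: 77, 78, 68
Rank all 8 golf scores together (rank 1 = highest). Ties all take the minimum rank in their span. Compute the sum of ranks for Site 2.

12

Sorted (descending): 84, 78, 78, 77, 77, 68, 68, 68
The 2 values of 78 occupy positions 2–3 → each gets rank 2.
The 2 values of 77 occupy positions 4–5 → each gets rank 4.
The 3 values of 68 occupy positions 6–8 → each gets rank 6.
Site 2 values → pooled ranks: 77→4, 78→2, 68→6
Rank sum = 4 + 2 + 6 = 12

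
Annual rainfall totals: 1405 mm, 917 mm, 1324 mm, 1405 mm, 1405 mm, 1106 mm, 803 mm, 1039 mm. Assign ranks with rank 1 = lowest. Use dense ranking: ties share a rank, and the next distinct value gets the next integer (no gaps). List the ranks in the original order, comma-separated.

Sorted (ascending): 803, 917, 1039, 1106, 1324, 1405, 1405, 1405
The 3 values of 1405 share dense rank 6.
Remaining distinct values take the next consecutive integers.

6, 2, 5, 6, 6, 4, 1, 3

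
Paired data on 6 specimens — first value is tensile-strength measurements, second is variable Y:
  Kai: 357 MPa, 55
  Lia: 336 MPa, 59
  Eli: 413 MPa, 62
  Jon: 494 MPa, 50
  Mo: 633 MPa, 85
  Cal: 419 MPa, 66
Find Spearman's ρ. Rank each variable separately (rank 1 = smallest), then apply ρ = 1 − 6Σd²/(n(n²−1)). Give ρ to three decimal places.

0.371

Ranks of variable 1: 2, 1, 3, 5, 6, 4
Ranks of variable 2: 2, 3, 4, 1, 6, 5
d = r₁ − r₂: 0, -2, -1, 4, 0, -1
d²: 0, 4, 1, 16, 0, 1; Σd² = 22
ρ = 1 − 6·22/(6·35) = 1 − 132/210 = 0.371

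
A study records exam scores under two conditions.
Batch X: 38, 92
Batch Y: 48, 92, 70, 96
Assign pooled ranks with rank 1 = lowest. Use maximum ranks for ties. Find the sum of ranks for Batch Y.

16

Sorted (ascending): 38, 48, 70, 92, 92, 96
The 2 values of 92 occupy positions 4–5 → each gets rank 5.
Batch Y values → pooled ranks: 48→2, 92→5, 70→3, 96→6
Rank sum = 2 + 5 + 3 + 6 = 16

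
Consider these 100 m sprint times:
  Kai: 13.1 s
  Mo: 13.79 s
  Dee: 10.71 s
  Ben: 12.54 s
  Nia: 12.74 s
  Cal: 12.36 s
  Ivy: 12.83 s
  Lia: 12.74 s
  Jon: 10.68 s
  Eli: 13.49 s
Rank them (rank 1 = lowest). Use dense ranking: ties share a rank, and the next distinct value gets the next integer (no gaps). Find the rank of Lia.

5

Sorted (ascending): 10.68, 10.71, 12.36, 12.54, 12.74, 12.74, 12.83, 13.1, 13.49, 13.79
The 2 values of 12.74 share dense rank 5.
Remaining distinct values take the next consecutive integers.
Lia has value 12.74 s → rank 5.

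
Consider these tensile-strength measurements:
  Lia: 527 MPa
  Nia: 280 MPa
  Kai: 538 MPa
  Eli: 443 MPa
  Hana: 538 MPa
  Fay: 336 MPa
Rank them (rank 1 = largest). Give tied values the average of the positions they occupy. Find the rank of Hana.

1.5

Sorted (descending): 538, 538, 527, 443, 336, 280
The 2 values of 538 occupy positions 1–2 → average rank (1+2)/2 = 1.5.
Hana has value 538 MPa → rank 1.5.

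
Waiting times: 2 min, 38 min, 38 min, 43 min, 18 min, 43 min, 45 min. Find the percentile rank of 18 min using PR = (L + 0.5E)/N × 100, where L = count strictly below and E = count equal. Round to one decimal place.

N = 7.
Strictly below 18: 1. Equal to 18: 1.
PR = (1 + 0.5·1)/7 × 100 = 21.4

21.4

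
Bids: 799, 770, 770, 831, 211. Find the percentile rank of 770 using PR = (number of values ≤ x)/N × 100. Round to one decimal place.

N = 5.
Strictly below 770: 1. Equal to 770: 2.
PR = 3/5 × 100 = 60.0

60.0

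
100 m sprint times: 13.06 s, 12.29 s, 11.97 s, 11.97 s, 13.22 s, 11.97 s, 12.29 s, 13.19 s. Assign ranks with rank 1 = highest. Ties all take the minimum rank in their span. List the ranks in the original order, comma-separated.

3, 4, 6, 6, 1, 6, 4, 2

Sorted (descending): 13.22, 13.19, 13.06, 12.29, 12.29, 11.97, 11.97, 11.97
The 2 values of 12.29 occupy positions 4–5 → each gets rank 4.
The 3 values of 11.97 occupy positions 6–8 → each gets rank 6.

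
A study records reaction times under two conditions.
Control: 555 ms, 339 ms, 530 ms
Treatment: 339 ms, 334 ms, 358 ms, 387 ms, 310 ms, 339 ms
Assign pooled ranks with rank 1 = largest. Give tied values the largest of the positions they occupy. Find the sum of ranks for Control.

Sorted (descending): 555, 530, 387, 358, 339, 339, 339, 334, 310
The 3 values of 339 occupy positions 5–7 → each gets rank 7.
Control values → pooled ranks: 555→1, 339→7, 530→2
Rank sum = 1 + 7 + 2 = 10

10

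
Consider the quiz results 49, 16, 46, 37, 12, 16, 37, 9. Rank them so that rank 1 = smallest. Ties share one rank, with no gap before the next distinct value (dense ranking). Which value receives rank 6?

Sorted (ascending): 9, 12, 16, 16, 37, 37, 46, 49
The 2 values of 16 share dense rank 3.
The 2 values of 37 share dense rank 4.
Remaining distinct values take the next consecutive integers.
Rank 6 → value 49.

49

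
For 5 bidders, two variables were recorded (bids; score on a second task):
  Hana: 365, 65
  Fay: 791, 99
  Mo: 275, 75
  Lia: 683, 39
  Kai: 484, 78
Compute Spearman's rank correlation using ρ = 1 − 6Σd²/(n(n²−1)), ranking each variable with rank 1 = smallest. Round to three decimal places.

Ranks of variable 1: 2, 5, 1, 4, 3
Ranks of variable 2: 2, 5, 3, 1, 4
d = r₁ − r₂: 0, 0, -2, 3, -1
d²: 0, 0, 4, 9, 1; Σd² = 14
ρ = 1 − 6·14/(5·24) = 1 − 84/120 = 0.300

0.300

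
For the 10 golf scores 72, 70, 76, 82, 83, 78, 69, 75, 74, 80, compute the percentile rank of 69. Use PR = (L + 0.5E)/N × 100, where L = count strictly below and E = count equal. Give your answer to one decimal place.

5.0

N = 10.
Strictly below 69: 0. Equal to 69: 1.
PR = (0 + 0.5·1)/10 × 100 = 5.0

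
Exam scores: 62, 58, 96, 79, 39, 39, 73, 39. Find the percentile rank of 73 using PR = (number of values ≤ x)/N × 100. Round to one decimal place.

N = 8.
Strictly below 73: 5. Equal to 73: 1.
PR = 6/8 × 100 = 75.0

75.0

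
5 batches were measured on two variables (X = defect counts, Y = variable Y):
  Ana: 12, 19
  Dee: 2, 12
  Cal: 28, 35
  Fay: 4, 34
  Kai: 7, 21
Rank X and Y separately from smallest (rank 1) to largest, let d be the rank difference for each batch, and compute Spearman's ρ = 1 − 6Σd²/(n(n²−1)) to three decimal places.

0.600

Ranks of variable 1: 4, 1, 5, 2, 3
Ranks of variable 2: 2, 1, 5, 4, 3
d = r₁ − r₂: 2, 0, 0, -2, 0
d²: 4, 0, 0, 4, 0; Σd² = 8
ρ = 1 − 6·8/(5·24) = 1 − 48/120 = 0.600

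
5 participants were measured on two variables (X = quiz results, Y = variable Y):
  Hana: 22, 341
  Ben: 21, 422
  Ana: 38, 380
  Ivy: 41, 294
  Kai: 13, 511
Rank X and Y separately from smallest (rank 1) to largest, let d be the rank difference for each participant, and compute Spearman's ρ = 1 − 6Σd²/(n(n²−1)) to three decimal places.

Ranks of variable 1: 3, 2, 4, 5, 1
Ranks of variable 2: 2, 4, 3, 1, 5
d = r₁ − r₂: 1, -2, 1, 4, -4
d²: 1, 4, 1, 16, 16; Σd² = 38
ρ = 1 − 6·38/(5·24) = 1 − 228/120 = -0.900

-0.900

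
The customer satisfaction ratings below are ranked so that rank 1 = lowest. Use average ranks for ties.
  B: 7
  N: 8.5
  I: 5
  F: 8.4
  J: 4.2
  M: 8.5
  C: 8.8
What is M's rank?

5.5

Sorted (ascending): 4.2, 5, 7, 8.4, 8.5, 8.5, 8.8
The 2 values of 8.5 occupy positions 5–6 → average rank (5+6)/2 = 5.5.
M has value 8.5 → rank 5.5.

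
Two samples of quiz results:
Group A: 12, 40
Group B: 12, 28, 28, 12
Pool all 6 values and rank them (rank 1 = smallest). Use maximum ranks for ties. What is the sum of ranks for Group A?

9

Sorted (ascending): 12, 12, 12, 28, 28, 40
The 3 values of 12 occupy positions 1–3 → each gets rank 3.
The 2 values of 28 occupy positions 4–5 → each gets rank 5.
Group A values → pooled ranks: 12→3, 40→6
Rank sum = 3 + 6 = 9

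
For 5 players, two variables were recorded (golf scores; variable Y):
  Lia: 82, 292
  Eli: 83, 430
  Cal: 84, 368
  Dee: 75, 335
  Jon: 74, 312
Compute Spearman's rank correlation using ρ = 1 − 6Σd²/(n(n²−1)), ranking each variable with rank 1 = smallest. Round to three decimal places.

0.600

Ranks of variable 1: 3, 4, 5, 2, 1
Ranks of variable 2: 1, 5, 4, 3, 2
d = r₁ − r₂: 2, -1, 1, -1, -1
d²: 4, 1, 1, 1, 1; Σd² = 8
ρ = 1 − 6·8/(5·24) = 1 − 48/120 = 0.600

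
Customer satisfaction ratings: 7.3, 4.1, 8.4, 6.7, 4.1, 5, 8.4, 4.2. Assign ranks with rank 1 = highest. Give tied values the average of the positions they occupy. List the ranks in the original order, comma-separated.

Sorted (descending): 8.4, 8.4, 7.3, 6.7, 5, 4.2, 4.1, 4.1
The 2 values of 8.4 occupy positions 1–2 → average rank (1+2)/2 = 1.5.
The 2 values of 4.1 occupy positions 7–8 → average rank (7+8)/2 = 7.5.

3, 7.5, 1.5, 4, 7.5, 5, 1.5, 6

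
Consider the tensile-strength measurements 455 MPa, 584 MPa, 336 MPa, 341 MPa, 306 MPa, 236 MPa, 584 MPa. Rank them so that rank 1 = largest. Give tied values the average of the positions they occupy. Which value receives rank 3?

455

Sorted (descending): 584, 584, 455, 341, 336, 306, 236
The 2 values of 584 occupy positions 1–2 → average rank (1+2)/2 = 1.5.
Rank 3 → value 455.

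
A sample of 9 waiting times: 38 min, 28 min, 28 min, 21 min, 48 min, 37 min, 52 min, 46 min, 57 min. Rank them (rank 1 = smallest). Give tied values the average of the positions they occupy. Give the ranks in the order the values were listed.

Sorted (ascending): 21, 28, 28, 37, 38, 46, 48, 52, 57
The 2 values of 28 occupy positions 2–3 → average rank (2+3)/2 = 2.5.

5, 2.5, 2.5, 1, 7, 4, 8, 6, 9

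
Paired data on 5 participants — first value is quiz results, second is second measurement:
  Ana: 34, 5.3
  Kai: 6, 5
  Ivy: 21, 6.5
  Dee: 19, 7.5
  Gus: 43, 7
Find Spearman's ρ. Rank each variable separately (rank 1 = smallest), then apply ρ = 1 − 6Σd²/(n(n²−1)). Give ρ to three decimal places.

Ranks of variable 1: 4, 1, 3, 2, 5
Ranks of variable 2: 2, 1, 3, 5, 4
d = r₁ − r₂: 2, 0, 0, -3, 1
d²: 4, 0, 0, 9, 1; Σd² = 14
ρ = 1 − 6·14/(5·24) = 1 − 84/120 = 0.300

0.300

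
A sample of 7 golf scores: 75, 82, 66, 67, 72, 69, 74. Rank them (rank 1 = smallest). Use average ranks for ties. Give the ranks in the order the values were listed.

Sorted (ascending): 66, 67, 69, 72, 74, 75, 82
No ties — each value takes its position as its rank.

6, 7, 1, 2, 4, 3, 5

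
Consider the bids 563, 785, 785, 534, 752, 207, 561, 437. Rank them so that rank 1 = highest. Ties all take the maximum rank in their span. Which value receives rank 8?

207

Sorted (descending): 785, 785, 752, 563, 561, 534, 437, 207
The 2 values of 785 occupy positions 1–2 → each gets rank 2.
Rank 8 → value 207.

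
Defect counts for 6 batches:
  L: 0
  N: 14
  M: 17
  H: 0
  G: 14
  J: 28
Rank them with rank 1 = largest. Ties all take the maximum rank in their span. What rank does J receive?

Sorted (descending): 28, 17, 14, 14, 0, 0
The 2 values of 14 occupy positions 3–4 → each gets rank 4.
The 2 values of 0 occupy positions 5–6 → each gets rank 6.
J has value 28 → rank 1.

1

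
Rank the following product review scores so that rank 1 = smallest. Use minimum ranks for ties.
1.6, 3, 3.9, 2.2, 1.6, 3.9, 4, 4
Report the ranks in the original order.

Sorted (ascending): 1.6, 1.6, 2.2, 3, 3.9, 3.9, 4, 4
The 2 values of 1.6 occupy positions 1–2 → each gets rank 1.
The 2 values of 3.9 occupy positions 5–6 → each gets rank 5.
The 2 values of 4 occupy positions 7–8 → each gets rank 7.

1, 4, 5, 3, 1, 5, 7, 7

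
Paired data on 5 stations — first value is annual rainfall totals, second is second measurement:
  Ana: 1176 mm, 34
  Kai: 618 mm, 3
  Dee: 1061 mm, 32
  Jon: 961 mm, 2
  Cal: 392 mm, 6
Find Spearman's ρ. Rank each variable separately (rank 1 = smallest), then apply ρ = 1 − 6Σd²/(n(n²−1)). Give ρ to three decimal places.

0.600

Ranks of variable 1: 5, 2, 4, 3, 1
Ranks of variable 2: 5, 2, 4, 1, 3
d = r₁ − r₂: 0, 0, 0, 2, -2
d²: 0, 0, 0, 4, 4; Σd² = 8
ρ = 1 − 6·8/(5·24) = 1 − 48/120 = 0.600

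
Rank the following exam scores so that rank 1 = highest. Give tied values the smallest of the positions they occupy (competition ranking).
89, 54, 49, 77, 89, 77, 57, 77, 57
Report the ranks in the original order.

1, 8, 9, 3, 1, 3, 6, 3, 6

Sorted (descending): 89, 89, 77, 77, 77, 57, 57, 54, 49
The 2 values of 89 occupy positions 1–2 → each gets rank 1.
The 3 values of 77 occupy positions 3–5 → each gets rank 3.
The 2 values of 57 occupy positions 6–7 → each gets rank 6.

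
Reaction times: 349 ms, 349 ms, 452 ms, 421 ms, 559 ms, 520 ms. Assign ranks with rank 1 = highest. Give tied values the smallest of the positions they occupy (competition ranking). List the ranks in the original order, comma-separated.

5, 5, 3, 4, 1, 2

Sorted (descending): 559, 520, 452, 421, 349, 349
The 2 values of 349 occupy positions 5–6 → each gets rank 5.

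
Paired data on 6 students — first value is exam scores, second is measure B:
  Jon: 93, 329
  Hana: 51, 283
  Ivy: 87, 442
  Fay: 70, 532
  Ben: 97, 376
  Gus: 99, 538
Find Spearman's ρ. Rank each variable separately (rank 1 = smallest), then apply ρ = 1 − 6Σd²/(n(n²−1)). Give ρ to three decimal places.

0.486

Ranks of variable 1: 4, 1, 3, 2, 5, 6
Ranks of variable 2: 2, 1, 4, 5, 3, 6
d = r₁ − r₂: 2, 0, -1, -3, 2, 0
d²: 4, 0, 1, 9, 4, 0; Σd² = 18
ρ = 1 − 6·18/(6·35) = 1 − 108/210 = 0.486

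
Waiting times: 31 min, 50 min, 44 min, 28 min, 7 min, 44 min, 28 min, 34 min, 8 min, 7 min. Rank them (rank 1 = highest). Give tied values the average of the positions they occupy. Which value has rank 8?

8

Sorted (descending): 50, 44, 44, 34, 31, 28, 28, 8, 7, 7
The 2 values of 44 occupy positions 2–3 → average rank (2+3)/2 = 2.5.
The 2 values of 28 occupy positions 6–7 → average rank (6+7)/2 = 6.5.
The 2 values of 7 occupy positions 9–10 → average rank (9+10)/2 = 9.5.
Rank 8 → value 8.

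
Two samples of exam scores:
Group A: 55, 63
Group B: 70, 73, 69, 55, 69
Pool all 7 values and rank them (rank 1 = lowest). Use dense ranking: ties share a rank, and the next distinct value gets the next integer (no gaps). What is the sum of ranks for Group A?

3

Sorted (ascending): 55, 55, 63, 69, 69, 70, 73
The 2 values of 55 share dense rank 1.
The 2 values of 69 share dense rank 3.
Remaining distinct values take the next consecutive integers.
Group A values → pooled ranks: 55→1, 63→2
Rank sum = 1 + 2 = 3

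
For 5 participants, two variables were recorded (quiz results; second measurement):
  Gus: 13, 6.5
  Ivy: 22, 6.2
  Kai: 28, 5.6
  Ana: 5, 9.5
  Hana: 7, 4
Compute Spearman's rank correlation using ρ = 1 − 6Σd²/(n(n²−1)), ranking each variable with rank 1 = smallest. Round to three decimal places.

-0.400

Ranks of variable 1: 3, 4, 5, 1, 2
Ranks of variable 2: 4, 3, 2, 5, 1
d = r₁ − r₂: -1, 1, 3, -4, 1
d²: 1, 1, 9, 16, 1; Σd² = 28
ρ = 1 − 6·28/(5·24) = 1 − 168/120 = -0.400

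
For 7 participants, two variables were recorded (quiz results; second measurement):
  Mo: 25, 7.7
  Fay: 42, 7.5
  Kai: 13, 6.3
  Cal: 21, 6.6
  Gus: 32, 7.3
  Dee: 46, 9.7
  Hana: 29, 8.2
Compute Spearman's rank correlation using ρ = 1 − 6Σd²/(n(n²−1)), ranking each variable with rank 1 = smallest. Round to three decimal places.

0.714

Ranks of variable 1: 3, 6, 1, 2, 5, 7, 4
Ranks of variable 2: 5, 4, 1, 2, 3, 7, 6
d = r₁ − r₂: -2, 2, 0, 0, 2, 0, -2
d²: 4, 4, 0, 0, 4, 0, 4; Σd² = 16
ρ = 1 − 6·16/(7·48) = 1 − 96/336 = 0.714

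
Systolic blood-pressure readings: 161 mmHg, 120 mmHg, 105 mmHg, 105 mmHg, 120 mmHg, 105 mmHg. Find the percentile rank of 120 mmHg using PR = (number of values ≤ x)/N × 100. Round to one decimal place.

N = 6.
Strictly below 120: 3. Equal to 120: 2.
PR = 5/6 × 100 = 83.3

83.3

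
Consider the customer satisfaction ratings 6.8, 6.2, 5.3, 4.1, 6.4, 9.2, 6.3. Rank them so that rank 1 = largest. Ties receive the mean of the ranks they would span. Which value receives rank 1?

9.2

Sorted (descending): 9.2, 6.8, 6.4, 6.3, 6.2, 5.3, 4.1
No ties — each value takes its position as its rank.
Rank 1 → value 9.2.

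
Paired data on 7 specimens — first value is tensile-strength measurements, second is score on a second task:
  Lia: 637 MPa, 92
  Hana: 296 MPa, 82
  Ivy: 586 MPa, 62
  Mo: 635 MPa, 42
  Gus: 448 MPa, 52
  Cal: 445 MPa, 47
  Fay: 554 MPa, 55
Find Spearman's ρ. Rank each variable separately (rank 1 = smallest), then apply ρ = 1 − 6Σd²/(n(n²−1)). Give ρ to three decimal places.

0.107

Ranks of variable 1: 7, 1, 5, 6, 3, 2, 4
Ranks of variable 2: 7, 6, 5, 1, 3, 2, 4
d = r₁ − r₂: 0, -5, 0, 5, 0, 0, 0
d²: 0, 25, 0, 25, 0, 0, 0; Σd² = 50
ρ = 1 − 6·50/(7·48) = 1 − 300/336 = 0.107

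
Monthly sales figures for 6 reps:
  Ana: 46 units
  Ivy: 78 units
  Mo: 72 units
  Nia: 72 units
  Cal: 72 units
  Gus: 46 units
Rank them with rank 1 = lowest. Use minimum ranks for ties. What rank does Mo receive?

Sorted (ascending): 46, 46, 72, 72, 72, 78
The 2 values of 46 occupy positions 1–2 → each gets rank 1.
The 3 values of 72 occupy positions 3–5 → each gets rank 3.
Mo has value 72 units → rank 3.

3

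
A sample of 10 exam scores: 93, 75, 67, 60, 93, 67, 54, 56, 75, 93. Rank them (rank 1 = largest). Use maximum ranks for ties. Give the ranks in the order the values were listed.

3, 5, 7, 8, 3, 7, 10, 9, 5, 3

Sorted (descending): 93, 93, 93, 75, 75, 67, 67, 60, 56, 54
The 3 values of 93 occupy positions 1–3 → each gets rank 3.
The 2 values of 75 occupy positions 4–5 → each gets rank 5.
The 2 values of 67 occupy positions 6–7 → each gets rank 7.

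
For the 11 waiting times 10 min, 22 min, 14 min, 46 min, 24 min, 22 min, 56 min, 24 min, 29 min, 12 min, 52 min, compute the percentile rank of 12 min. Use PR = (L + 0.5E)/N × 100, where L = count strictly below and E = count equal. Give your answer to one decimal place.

N = 11.
Strictly below 12: 1. Equal to 12: 1.
PR = (1 + 0.5·1)/11 × 100 = 13.6

13.6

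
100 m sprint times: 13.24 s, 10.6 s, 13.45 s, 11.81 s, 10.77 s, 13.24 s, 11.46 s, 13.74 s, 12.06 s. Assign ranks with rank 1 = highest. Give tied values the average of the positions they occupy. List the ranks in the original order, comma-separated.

Sorted (descending): 13.74, 13.45, 13.24, 13.24, 12.06, 11.81, 11.46, 10.77, 10.6
The 2 values of 13.24 occupy positions 3–4 → average rank (3+4)/2 = 3.5.

3.5, 9, 2, 6, 8, 3.5, 7, 1, 5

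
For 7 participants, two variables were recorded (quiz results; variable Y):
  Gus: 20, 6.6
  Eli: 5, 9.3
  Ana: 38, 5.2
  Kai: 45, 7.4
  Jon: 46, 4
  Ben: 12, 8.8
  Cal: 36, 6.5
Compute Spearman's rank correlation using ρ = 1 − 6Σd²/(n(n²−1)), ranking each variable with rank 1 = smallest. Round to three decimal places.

Ranks of variable 1: 3, 1, 5, 6, 7, 2, 4
Ranks of variable 2: 4, 7, 2, 5, 1, 6, 3
d = r₁ − r₂: -1, -6, 3, 1, 6, -4, 1
d²: 1, 36, 9, 1, 36, 16, 1; Σd² = 100
ρ = 1 − 6·100/(7·48) = 1 − 600/336 = -0.786

-0.786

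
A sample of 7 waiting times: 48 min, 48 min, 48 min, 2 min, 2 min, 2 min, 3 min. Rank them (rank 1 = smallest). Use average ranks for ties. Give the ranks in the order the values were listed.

6, 6, 6, 2, 2, 2, 4

Sorted (ascending): 2, 2, 2, 3, 48, 48, 48
The 3 values of 2 occupy positions 1–3 → average rank 2.
The 3 values of 48 occupy positions 5–7 → average rank 6.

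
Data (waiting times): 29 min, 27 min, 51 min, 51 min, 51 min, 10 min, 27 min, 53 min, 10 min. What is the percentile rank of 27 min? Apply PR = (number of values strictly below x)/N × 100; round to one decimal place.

N = 9.
Strictly below 27: 2. Equal to 27: 2.
PR = 2/9 × 100 = 22.2

22.2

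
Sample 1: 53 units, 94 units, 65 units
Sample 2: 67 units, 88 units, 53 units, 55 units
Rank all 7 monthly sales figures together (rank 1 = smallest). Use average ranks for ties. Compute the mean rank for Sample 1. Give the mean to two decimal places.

4.17

Sorted (ascending): 53, 53, 55, 65, 67, 88, 94
The 2 values of 53 occupy positions 1–2 → average rank (1+2)/2 = 1.5.
Sample 1 values → pooled ranks: 53→1.5, 94→7, 65→4
Mean rank = (1.5 + 7 + 4) / 3 = 4.17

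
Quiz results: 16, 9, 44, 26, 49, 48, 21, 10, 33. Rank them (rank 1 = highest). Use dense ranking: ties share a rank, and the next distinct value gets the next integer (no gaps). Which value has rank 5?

26

Sorted (descending): 49, 48, 44, 33, 26, 21, 16, 10, 9
No ties — each value takes its position as its rank.
Rank 5 → value 26.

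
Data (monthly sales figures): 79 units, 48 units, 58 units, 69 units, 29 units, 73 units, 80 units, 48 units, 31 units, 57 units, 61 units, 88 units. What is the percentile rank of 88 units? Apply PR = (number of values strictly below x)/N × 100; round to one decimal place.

N = 12.
Strictly below 88: 11. Equal to 88: 1.
PR = 11/12 × 100 = 91.7

91.7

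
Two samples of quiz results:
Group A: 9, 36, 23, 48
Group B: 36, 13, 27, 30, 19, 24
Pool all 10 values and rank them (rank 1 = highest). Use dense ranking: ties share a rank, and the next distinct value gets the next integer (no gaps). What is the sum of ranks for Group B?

Sorted (descending): 48, 36, 36, 30, 27, 24, 23, 19, 13, 9
The 2 values of 36 share dense rank 2.
Remaining distinct values take the next consecutive integers.
Group B values → pooled ranks: 36→2, 13→8, 27→4, 30→3, 19→7, 24→5
Rank sum = 2 + 8 + 4 + 3 + 7 + 5 = 29

29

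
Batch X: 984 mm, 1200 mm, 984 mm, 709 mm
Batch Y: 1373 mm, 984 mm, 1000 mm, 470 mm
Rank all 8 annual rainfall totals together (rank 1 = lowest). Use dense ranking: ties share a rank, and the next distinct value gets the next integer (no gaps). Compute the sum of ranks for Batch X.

Sorted (ascending): 470, 709, 984, 984, 984, 1000, 1200, 1373
The 3 values of 984 share dense rank 3.
Remaining distinct values take the next consecutive integers.
Batch X values → pooled ranks: 984→3, 1200→5, 984→3, 709→2
Rank sum = 3 + 5 + 3 + 2 = 13

13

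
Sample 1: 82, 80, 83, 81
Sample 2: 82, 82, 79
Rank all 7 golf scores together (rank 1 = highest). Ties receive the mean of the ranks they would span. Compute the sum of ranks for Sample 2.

Sorted (descending): 83, 82, 82, 82, 81, 80, 79
The 3 values of 82 occupy positions 2–4 → average rank 3.
Sample 2 values → pooled ranks: 82→3, 82→3, 79→7
Rank sum = 3 + 3 + 7 = 13

13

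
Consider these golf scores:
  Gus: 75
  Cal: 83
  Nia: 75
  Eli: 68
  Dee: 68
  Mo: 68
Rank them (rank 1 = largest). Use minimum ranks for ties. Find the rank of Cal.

1

Sorted (descending): 83, 75, 75, 68, 68, 68
The 2 values of 75 occupy positions 2–3 → each gets rank 2.
The 3 values of 68 occupy positions 4–6 → each gets rank 4.
Cal has value 83 → rank 1.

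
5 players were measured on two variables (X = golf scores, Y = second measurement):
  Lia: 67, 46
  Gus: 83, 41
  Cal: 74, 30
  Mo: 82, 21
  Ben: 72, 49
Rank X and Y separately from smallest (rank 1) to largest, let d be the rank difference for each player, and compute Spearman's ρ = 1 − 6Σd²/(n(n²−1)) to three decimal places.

-0.600

Ranks of variable 1: 1, 5, 3, 4, 2
Ranks of variable 2: 4, 3, 2, 1, 5
d = r₁ − r₂: -3, 2, 1, 3, -3
d²: 9, 4, 1, 9, 9; Σd² = 32
ρ = 1 − 6·32/(5·24) = 1 − 192/120 = -0.600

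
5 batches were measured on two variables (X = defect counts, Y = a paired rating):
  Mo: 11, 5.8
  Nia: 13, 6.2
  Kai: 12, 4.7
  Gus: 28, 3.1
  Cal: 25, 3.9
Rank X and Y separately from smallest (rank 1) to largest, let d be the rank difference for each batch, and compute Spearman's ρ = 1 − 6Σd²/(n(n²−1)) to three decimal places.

-0.700

Ranks of variable 1: 1, 3, 2, 5, 4
Ranks of variable 2: 4, 5, 3, 1, 2
d = r₁ − r₂: -3, -2, -1, 4, 2
d²: 9, 4, 1, 16, 4; Σd² = 34
ρ = 1 − 6·34/(5·24) = 1 − 204/120 = -0.700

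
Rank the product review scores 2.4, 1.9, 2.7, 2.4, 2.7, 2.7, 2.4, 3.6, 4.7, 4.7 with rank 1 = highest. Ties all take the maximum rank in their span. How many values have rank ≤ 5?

Sorted (descending): 4.7, 4.7, 3.6, 2.7, 2.7, 2.7, 2.4, 2.4, 2.4, 1.9
The 2 values of 4.7 occupy positions 1–2 → each gets rank 2.
The 3 values of 2.7 occupy positions 4–6 → each gets rank 6.
The 3 values of 2.4 occupy positions 7–9 → each gets rank 9.
Ranks ≤ 5: {2, 2, 3} → 3 values.

3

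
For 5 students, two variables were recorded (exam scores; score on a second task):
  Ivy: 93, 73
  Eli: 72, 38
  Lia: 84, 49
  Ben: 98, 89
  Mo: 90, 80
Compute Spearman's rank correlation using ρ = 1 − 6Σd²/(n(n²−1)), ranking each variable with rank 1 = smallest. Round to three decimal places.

Ranks of variable 1: 4, 1, 2, 5, 3
Ranks of variable 2: 3, 1, 2, 5, 4
d = r₁ − r₂: 1, 0, 0, 0, -1
d²: 1, 0, 0, 0, 1; Σd² = 2
ρ = 1 − 6·2/(5·24) = 1 − 12/120 = 0.900

0.900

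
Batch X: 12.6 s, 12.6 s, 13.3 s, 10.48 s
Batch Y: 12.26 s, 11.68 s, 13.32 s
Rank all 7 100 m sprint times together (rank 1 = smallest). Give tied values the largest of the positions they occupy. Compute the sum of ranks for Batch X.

17

Sorted (ascending): 10.48, 11.68, 12.26, 12.6, 12.6, 13.3, 13.32
The 2 values of 12.6 occupy positions 4–5 → each gets rank 5.
Batch X values → pooled ranks: 12.6→5, 12.6→5, 13.3→6, 10.48→1
Rank sum = 5 + 5 + 6 + 1 = 17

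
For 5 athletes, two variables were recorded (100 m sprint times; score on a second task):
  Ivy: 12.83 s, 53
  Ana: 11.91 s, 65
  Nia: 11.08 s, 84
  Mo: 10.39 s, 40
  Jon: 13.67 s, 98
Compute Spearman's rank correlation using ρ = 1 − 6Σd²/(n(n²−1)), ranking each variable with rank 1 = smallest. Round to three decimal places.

0.600

Ranks of variable 1: 4, 3, 2, 1, 5
Ranks of variable 2: 2, 3, 4, 1, 5
d = r₁ − r₂: 2, 0, -2, 0, 0
d²: 4, 0, 4, 0, 0; Σd² = 8
ρ = 1 − 6·8/(5·24) = 1 − 48/120 = 0.600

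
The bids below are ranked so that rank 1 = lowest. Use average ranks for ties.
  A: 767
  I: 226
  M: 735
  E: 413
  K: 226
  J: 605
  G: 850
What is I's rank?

Sorted (ascending): 226, 226, 413, 605, 735, 767, 850
The 2 values of 226 occupy positions 1–2 → average rank (1+2)/2 = 1.5.
I has value 226 → rank 1.5.

1.5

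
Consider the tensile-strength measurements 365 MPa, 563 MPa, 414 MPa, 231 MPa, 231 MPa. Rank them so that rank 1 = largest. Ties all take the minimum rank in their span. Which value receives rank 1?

Sorted (descending): 563, 414, 365, 231, 231
The 2 values of 231 occupy positions 4–5 → each gets rank 4.
Rank 1 → value 563.

563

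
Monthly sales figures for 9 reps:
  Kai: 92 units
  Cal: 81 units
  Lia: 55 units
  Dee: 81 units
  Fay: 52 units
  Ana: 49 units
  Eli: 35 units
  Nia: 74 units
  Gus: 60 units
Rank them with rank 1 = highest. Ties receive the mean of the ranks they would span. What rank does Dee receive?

Sorted (descending): 92, 81, 81, 74, 60, 55, 52, 49, 35
The 2 values of 81 occupy positions 2–3 → average rank (2+3)/2 = 2.5.
Dee has value 81 units → rank 2.5.

2.5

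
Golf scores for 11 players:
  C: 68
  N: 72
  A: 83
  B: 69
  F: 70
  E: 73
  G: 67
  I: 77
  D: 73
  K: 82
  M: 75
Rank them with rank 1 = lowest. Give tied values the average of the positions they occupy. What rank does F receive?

Sorted (ascending): 67, 68, 69, 70, 72, 73, 73, 75, 77, 82, 83
The 2 values of 73 occupy positions 6–7 → average rank (6+7)/2 = 6.5.
F has value 70 → rank 4.

4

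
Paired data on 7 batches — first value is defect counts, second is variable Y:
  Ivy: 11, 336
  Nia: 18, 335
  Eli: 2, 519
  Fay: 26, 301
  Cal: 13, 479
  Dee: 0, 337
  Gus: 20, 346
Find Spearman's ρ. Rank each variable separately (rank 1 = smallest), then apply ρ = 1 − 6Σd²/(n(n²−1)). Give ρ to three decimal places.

Ranks of variable 1: 3, 5, 2, 7, 4, 1, 6
Ranks of variable 2: 3, 2, 7, 1, 6, 4, 5
d = r₁ − r₂: 0, 3, -5, 6, -2, -3, 1
d²: 0, 9, 25, 36, 4, 9, 1; Σd² = 84
ρ = 1 − 6·84/(7·48) = 1 − 504/336 = -0.500

-0.500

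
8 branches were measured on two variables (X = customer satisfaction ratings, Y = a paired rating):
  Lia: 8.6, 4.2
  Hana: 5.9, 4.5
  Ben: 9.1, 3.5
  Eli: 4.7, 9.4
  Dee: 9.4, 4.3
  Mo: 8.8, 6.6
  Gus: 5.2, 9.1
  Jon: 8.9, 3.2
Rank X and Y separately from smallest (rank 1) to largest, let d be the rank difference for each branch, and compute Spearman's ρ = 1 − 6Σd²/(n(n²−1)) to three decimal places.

-0.738

Ranks of variable 1: 4, 3, 7, 1, 8, 5, 2, 6
Ranks of variable 2: 3, 5, 2, 8, 4, 6, 7, 1
d = r₁ − r₂: 1, -2, 5, -7, 4, -1, -5, 5
d²: 1, 4, 25, 49, 16, 1, 25, 25; Σd² = 146
ρ = 1 − 6·146/(8·63) = 1 − 876/504 = -0.738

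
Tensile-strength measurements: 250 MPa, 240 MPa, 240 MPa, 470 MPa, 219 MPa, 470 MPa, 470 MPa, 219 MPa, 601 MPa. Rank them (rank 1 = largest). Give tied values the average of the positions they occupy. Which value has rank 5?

Sorted (descending): 601, 470, 470, 470, 250, 240, 240, 219, 219
The 3 values of 470 occupy positions 2–4 → average rank 3.
The 2 values of 240 occupy positions 6–7 → average rank (6+7)/2 = 6.5.
The 2 values of 219 occupy positions 8–9 → average rank (8+9)/2 = 8.5.
Rank 5 → value 250.

250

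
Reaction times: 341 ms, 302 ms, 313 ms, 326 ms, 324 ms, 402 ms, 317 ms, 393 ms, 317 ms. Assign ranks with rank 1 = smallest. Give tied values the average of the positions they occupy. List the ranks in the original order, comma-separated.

Sorted (ascending): 302, 313, 317, 317, 324, 326, 341, 393, 402
The 2 values of 317 occupy positions 3–4 → average rank (3+4)/2 = 3.5.

7, 1, 2, 6, 5, 9, 3.5, 8, 3.5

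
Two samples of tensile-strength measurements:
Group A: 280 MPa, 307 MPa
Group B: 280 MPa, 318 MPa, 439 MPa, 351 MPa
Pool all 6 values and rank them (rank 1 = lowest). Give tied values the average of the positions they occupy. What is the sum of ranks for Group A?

Sorted (ascending): 280, 280, 307, 318, 351, 439
The 2 values of 280 occupy positions 1–2 → average rank (1+2)/2 = 1.5.
Group A values → pooled ranks: 280→1.5, 307→3
Rank sum = 1.5 + 3 = 4.5

4.5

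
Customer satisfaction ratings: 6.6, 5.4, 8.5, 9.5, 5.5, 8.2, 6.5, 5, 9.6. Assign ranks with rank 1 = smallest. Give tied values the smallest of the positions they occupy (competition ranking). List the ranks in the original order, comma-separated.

Sorted (ascending): 5, 5.4, 5.5, 6.5, 6.6, 8.2, 8.5, 9.5, 9.6
No ties — each value takes its position as its rank.

5, 2, 7, 8, 3, 6, 4, 1, 9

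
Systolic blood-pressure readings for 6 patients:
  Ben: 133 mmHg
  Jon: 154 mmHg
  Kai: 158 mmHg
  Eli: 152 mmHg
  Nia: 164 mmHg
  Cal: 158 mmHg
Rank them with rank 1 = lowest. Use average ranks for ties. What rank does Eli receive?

2

Sorted (ascending): 133, 152, 154, 158, 158, 164
The 2 values of 158 occupy positions 4–5 → average rank (4+5)/2 = 4.5.
Eli has value 152 mmHg → rank 2.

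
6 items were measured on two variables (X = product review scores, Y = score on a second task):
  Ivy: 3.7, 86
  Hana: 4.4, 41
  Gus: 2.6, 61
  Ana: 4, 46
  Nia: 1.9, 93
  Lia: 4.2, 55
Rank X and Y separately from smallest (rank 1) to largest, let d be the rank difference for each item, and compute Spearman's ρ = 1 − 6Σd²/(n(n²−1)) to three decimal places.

-0.886

Ranks of variable 1: 3, 6, 2, 4, 1, 5
Ranks of variable 2: 5, 1, 4, 2, 6, 3
d = r₁ − r₂: -2, 5, -2, 2, -5, 2
d²: 4, 25, 4, 4, 25, 4; Σd² = 66
ρ = 1 − 6·66/(6·35) = 1 − 396/210 = -0.886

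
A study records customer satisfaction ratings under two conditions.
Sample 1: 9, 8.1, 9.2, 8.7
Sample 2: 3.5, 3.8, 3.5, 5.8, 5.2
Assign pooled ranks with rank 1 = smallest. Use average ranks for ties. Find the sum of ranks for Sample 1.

30

Sorted (ascending): 3.5, 3.5, 3.8, 5.2, 5.8, 8.1, 8.7, 9, 9.2
The 2 values of 3.5 occupy positions 1–2 → average rank (1+2)/2 = 1.5.
Sample 1 values → pooled ranks: 9→8, 8.1→6, 9.2→9, 8.7→7
Rank sum = 8 + 6 + 9 + 7 = 30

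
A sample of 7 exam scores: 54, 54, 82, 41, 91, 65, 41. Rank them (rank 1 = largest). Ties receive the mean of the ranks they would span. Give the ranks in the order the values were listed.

Sorted (descending): 91, 82, 65, 54, 54, 41, 41
The 2 values of 54 occupy positions 4–5 → average rank (4+5)/2 = 4.5.
The 2 values of 41 occupy positions 6–7 → average rank (6+7)/2 = 6.5.

4.5, 4.5, 2, 6.5, 1, 3, 6.5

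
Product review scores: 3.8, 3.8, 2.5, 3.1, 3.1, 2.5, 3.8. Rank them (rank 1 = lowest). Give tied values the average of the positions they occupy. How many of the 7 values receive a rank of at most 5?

4

Sorted (ascending): 2.5, 2.5, 3.1, 3.1, 3.8, 3.8, 3.8
The 2 values of 2.5 occupy positions 1–2 → average rank (1+2)/2 = 1.5.
The 2 values of 3.1 occupy positions 3–4 → average rank (3+4)/2 = 3.5.
The 3 values of 3.8 occupy positions 5–7 → average rank 6.
Ranks ≤ 5: {1.5, 1.5, 3.5, 3.5} → 4 values.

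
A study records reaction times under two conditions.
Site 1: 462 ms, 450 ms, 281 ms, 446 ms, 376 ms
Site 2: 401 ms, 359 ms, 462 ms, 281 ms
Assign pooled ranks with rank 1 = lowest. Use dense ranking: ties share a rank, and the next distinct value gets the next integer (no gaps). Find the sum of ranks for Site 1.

Sorted (ascending): 281, 281, 359, 376, 401, 446, 450, 462, 462
The 2 values of 281 share dense rank 1.
The 2 values of 462 share dense rank 7.
Remaining distinct values take the next consecutive integers.
Site 1 values → pooled ranks: 462→7, 450→6, 281→1, 446→5, 376→3
Rank sum = 7 + 6 + 1 + 5 + 3 = 22

22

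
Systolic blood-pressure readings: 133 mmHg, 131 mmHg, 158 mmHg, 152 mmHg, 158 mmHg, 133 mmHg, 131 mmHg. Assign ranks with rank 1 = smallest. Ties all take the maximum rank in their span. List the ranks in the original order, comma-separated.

Sorted (ascending): 131, 131, 133, 133, 152, 158, 158
The 2 values of 131 occupy positions 1–2 → each gets rank 2.
The 2 values of 133 occupy positions 3–4 → each gets rank 4.
The 2 values of 158 occupy positions 6–7 → each gets rank 7.

4, 2, 7, 5, 7, 4, 2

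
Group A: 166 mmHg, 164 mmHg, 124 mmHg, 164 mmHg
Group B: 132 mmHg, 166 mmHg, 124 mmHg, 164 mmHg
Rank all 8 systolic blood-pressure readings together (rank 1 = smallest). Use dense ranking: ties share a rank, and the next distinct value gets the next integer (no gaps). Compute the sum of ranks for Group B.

10

Sorted (ascending): 124, 124, 132, 164, 164, 164, 166, 166
The 2 values of 124 share dense rank 1.
The 3 values of 164 share dense rank 3.
The 2 values of 166 share dense rank 4.
Remaining distinct values take the next consecutive integers.
Group B values → pooled ranks: 132→2, 166→4, 124→1, 164→3
Rank sum = 2 + 4 + 1 + 3 = 10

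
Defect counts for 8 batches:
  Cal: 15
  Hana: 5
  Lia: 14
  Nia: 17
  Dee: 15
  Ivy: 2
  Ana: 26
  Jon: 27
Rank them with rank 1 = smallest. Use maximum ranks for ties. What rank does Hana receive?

2

Sorted (ascending): 2, 5, 14, 15, 15, 17, 26, 27
The 2 values of 15 occupy positions 4–5 → each gets rank 5.
Hana has value 5 → rank 2.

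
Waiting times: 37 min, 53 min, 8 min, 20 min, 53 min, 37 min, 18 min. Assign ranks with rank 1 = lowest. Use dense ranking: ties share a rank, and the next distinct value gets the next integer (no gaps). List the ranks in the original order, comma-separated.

4, 5, 1, 3, 5, 4, 2

Sorted (ascending): 8, 18, 20, 37, 37, 53, 53
The 2 values of 37 share dense rank 4.
The 2 values of 53 share dense rank 5.
Remaining distinct values take the next consecutive integers.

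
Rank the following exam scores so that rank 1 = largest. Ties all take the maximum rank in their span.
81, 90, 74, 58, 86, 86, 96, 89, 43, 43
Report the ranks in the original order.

Sorted (descending): 96, 90, 89, 86, 86, 81, 74, 58, 43, 43
The 2 values of 86 occupy positions 4–5 → each gets rank 5.
The 2 values of 43 occupy positions 9–10 → each gets rank 10.

6, 2, 7, 8, 5, 5, 1, 3, 10, 10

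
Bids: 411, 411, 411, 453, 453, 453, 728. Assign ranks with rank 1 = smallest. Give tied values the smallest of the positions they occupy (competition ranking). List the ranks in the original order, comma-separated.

Sorted (ascending): 411, 411, 411, 453, 453, 453, 728
The 3 values of 411 occupy positions 1–3 → each gets rank 1.
The 3 values of 453 occupy positions 4–6 → each gets rank 4.

1, 1, 1, 4, 4, 4, 7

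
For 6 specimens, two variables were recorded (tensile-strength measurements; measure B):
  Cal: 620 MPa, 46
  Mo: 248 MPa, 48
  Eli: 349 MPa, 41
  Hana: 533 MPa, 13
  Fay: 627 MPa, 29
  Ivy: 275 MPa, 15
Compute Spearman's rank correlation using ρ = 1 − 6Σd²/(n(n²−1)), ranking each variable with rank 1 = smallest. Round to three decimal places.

Ranks of variable 1: 5, 1, 3, 4, 6, 2
Ranks of variable 2: 5, 6, 4, 1, 3, 2
d = r₁ − r₂: 0, -5, -1, 3, 3, 0
d²: 0, 25, 1, 9, 9, 0; Σd² = 44
ρ = 1 − 6·44/(6·35) = 1 − 264/210 = -0.257

-0.257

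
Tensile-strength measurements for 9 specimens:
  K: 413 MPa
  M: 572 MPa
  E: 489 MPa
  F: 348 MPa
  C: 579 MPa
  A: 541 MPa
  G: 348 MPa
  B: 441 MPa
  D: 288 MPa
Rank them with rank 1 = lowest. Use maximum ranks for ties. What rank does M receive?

8

Sorted (ascending): 288, 348, 348, 413, 441, 489, 541, 572, 579
The 2 values of 348 occupy positions 2–3 → each gets rank 3.
M has value 572 MPa → rank 8.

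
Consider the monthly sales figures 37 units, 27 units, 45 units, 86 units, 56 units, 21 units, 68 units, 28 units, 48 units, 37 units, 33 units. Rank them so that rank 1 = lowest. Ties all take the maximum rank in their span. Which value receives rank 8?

48

Sorted (ascending): 21, 27, 28, 33, 37, 37, 45, 48, 56, 68, 86
The 2 values of 37 occupy positions 5–6 → each gets rank 6.
Rank 8 → value 48.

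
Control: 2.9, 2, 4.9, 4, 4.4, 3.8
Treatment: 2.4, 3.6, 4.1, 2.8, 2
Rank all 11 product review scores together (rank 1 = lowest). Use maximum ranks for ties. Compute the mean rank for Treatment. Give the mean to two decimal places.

4.80

Sorted (ascending): 2, 2, 2.4, 2.8, 2.9, 3.6, 3.8, 4, 4.1, 4.4, 4.9
The 2 values of 2 occupy positions 1–2 → each gets rank 2.
Treatment values → pooled ranks: 2.4→3, 3.6→6, 4.1→9, 2.8→4, 2→2
Mean rank = (3 + 6 + 9 + 4 + 2) / 5 = 4.80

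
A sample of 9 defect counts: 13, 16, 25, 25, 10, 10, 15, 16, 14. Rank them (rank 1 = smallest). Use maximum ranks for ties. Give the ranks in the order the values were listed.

3, 7, 9, 9, 2, 2, 5, 7, 4

Sorted (ascending): 10, 10, 13, 14, 15, 16, 16, 25, 25
The 2 values of 10 occupy positions 1–2 → each gets rank 2.
The 2 values of 16 occupy positions 6–7 → each gets rank 7.
The 2 values of 25 occupy positions 8–9 → each gets rank 9.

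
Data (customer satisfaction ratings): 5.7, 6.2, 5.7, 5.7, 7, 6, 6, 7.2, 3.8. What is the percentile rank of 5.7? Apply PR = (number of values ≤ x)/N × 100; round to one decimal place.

44.4

N = 9.
Strictly below 5.7: 1. Equal to 5.7: 3.
PR = 4/9 × 100 = 44.4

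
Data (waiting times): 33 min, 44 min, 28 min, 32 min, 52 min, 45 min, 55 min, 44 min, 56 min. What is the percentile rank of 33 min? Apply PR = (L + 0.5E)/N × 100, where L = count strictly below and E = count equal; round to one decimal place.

27.8

N = 9.
Strictly below 33: 2. Equal to 33: 1.
PR = (2 + 0.5·1)/9 × 100 = 27.8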